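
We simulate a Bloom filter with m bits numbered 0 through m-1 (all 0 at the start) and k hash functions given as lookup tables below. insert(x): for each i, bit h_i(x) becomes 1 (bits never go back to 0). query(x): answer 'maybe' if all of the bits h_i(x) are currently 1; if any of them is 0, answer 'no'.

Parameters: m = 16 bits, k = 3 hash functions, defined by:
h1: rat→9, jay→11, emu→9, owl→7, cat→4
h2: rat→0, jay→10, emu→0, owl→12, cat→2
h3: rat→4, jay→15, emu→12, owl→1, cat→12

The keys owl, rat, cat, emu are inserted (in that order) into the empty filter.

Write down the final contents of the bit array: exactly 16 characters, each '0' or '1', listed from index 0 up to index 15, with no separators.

Answer: 1110100101001000

Derivation:
Start: bits=0000000000000000
After insert 'owl': sets bits 1 7 12 -> bits=0100000100001000
After insert 'rat': sets bits 0 4 9 -> bits=1100100101001000
After insert 'cat': sets bits 2 4 12 -> bits=1110100101001000
After insert 'emu': sets bits 0 9 12 -> bits=1110100101001000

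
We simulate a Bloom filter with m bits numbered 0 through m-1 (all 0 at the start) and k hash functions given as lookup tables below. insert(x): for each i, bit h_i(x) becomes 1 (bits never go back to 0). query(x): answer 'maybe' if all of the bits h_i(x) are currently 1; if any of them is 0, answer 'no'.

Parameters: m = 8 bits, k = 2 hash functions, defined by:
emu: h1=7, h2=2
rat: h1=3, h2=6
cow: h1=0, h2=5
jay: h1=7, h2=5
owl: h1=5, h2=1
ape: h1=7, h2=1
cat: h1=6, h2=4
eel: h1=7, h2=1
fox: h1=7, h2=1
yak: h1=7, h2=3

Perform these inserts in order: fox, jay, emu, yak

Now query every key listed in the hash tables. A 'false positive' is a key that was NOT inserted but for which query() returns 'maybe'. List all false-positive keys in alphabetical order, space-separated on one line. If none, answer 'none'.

Start: bits=00000000
After insert 'fox': sets bits 1 7 -> bits=01000001
After insert 'jay': sets bits 5 7 -> bits=01000101
After insert 'emu': sets bits 2 7 -> bits=01100101
After insert 'yak': sets bits 3 7 -> bits=01110101
Not inserted: ape cat cow eel owl rat — query each against bits=01110101:
query ape: checks bit1=1, bit7=1 (all 1) -> maybe => FALSE POSITIVE
query cat: checks bit4=0, bit6=0 (has a 0) -> no => not a false positive
query cow: checks bit0=0, bit5=1 (has a 0) -> no => not a false positive
query eel: checks bit1=1, bit7=1 (all 1) -> maybe => FALSE POSITIVE
query owl: checks bit1=1, bit5=1 (all 1) -> maybe => FALSE POSITIVE
query rat: checks bit3=1, bit6=0 (has a 0) -> no => not a false positive
False positives (alphabetical): ape eel owl

Answer: ape eel owl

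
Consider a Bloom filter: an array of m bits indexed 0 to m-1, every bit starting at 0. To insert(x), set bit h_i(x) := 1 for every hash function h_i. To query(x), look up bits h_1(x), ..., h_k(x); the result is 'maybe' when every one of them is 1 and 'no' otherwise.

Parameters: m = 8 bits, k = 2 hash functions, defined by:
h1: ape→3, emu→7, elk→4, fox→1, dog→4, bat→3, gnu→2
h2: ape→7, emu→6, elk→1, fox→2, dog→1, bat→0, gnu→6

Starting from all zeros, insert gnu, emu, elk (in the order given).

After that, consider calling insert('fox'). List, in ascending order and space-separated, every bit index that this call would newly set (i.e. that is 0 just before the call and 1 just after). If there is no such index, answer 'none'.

Answer: none

Derivation:
Start: bits=00000000
After insert 'gnu': sets bits 2 6 -> bits=00100010
After insert 'emu': sets bits 6 7 -> bits=00100011
After insert 'elk': sets bits 1 4 -> bits=01101011
insert 'fox' would touch bits 1 2; currently bit1=1, bit2=1
Bits that are 0 among those (would change 0->1): none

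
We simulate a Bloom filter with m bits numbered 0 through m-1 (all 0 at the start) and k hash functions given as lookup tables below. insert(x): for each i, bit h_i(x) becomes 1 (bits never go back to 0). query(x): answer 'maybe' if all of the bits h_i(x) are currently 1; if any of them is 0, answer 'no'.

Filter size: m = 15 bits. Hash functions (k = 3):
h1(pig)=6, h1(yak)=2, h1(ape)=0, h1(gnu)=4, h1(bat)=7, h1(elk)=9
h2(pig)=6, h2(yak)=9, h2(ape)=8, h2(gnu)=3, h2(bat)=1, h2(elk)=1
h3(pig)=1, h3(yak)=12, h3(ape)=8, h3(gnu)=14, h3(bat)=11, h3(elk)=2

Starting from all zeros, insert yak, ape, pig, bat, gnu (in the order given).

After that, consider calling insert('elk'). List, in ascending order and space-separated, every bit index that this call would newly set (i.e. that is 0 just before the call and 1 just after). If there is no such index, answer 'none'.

Answer: none

Derivation:
Start: bits=000000000000000
After insert 'yak': sets bits 2 9 12 -> bits=001000000100100
After insert 'ape': sets bits 0 8 -> bits=101000001100100
After insert 'pig': sets bits 1 6 -> bits=111000101100100
After insert 'bat': sets bits 1 7 11 -> bits=111000111101100
After insert 'gnu': sets bits 3 4 14 -> bits=111110111101101
insert 'elk' would touch bits 1 2 9; currently bit1=1, bit2=1, bit9=1
Bits that are 0 among those (would change 0->1): none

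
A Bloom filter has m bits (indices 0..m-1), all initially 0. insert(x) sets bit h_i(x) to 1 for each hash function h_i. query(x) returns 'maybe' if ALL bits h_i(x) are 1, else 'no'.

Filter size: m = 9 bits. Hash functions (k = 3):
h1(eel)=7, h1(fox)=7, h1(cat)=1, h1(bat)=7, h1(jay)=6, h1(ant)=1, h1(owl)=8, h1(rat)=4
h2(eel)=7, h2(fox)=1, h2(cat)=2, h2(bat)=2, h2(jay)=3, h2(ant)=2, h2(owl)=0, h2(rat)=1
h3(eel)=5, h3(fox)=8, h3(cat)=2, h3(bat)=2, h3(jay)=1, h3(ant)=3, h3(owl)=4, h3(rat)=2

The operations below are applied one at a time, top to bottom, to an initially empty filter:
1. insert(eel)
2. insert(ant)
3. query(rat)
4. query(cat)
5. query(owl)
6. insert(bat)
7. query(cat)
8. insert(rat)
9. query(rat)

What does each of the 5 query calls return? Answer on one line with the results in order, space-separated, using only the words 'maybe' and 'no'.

Answer: no maybe no maybe maybe

Derivation:
Start: bits=000000000
Op 1: insert eel -> sets bits 5 7 -> bits=000001010
Op 2: insert ant -> sets bits 1 2 3 -> bits=011101010
Op 3: query rat -> checks bit1=1, bit2=1, bit4=0 (has a 0) -> no
Op 4: query cat -> checks bit1=1, bit2=1 (all 1) -> maybe
Op 5: query owl -> checks bit0=0, bit4=0, bit8=0 (has a 0) -> no
Op 6: insert bat -> sets bits 2 7 -> bits=011101010
Op 7: query cat -> checks bit1=1, bit2=1 (all 1) -> maybe
Op 8: insert rat -> sets bits 1 2 4 -> bits=011111010
Op 9: query rat -> checks bit1=1, bit2=1, bit4=1 (all 1) -> maybe
Query results in order: no maybe no maybe maybe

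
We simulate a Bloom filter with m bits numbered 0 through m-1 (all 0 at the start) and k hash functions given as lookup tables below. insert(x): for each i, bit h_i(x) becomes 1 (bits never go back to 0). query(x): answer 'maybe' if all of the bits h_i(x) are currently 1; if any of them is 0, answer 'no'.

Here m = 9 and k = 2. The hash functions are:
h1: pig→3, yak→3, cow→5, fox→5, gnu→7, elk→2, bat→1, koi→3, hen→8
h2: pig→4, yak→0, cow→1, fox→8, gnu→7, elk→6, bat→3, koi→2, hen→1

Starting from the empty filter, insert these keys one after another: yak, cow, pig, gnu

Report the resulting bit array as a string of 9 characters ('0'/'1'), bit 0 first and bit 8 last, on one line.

Answer: 110111010

Derivation:
Start: bits=000000000
After insert 'yak': sets bits 0 3 -> bits=100100000
After insert 'cow': sets bits 1 5 -> bits=110101000
After insert 'pig': sets bits 3 4 -> bits=110111000
After insert 'gnu': sets bits 7 -> bits=110111010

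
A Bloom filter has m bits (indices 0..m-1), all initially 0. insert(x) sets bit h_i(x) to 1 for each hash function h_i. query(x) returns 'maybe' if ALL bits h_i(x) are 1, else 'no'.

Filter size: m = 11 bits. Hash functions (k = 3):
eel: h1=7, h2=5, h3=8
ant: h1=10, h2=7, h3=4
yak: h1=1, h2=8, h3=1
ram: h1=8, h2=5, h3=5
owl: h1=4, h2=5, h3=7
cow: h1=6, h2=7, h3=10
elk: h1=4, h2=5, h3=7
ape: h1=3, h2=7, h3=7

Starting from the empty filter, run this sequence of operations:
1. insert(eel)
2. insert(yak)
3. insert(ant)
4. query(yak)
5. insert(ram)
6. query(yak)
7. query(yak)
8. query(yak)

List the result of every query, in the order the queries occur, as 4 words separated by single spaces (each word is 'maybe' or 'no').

Start: bits=00000000000
Op 1: insert eel -> sets bits 5 7 8 -> bits=00000101100
Op 2: insert yak -> sets bits 1 8 -> bits=01000101100
Op 3: insert ant -> sets bits 4 7 10 -> bits=01001101101
Op 4: query yak -> checks bit1=1, bit8=1 (all 1) -> maybe
Op 5: insert ram -> sets bits 5 8 -> bits=01001101101
Op 6: query yak -> checks bit1=1, bit8=1 (all 1) -> maybe
Op 7: query yak -> checks bit1=1, bit8=1 (all 1) -> maybe
Op 8: query yak -> checks bit1=1, bit8=1 (all 1) -> maybe
Query results in order: maybe maybe maybe maybe

Answer: maybe maybe maybe maybe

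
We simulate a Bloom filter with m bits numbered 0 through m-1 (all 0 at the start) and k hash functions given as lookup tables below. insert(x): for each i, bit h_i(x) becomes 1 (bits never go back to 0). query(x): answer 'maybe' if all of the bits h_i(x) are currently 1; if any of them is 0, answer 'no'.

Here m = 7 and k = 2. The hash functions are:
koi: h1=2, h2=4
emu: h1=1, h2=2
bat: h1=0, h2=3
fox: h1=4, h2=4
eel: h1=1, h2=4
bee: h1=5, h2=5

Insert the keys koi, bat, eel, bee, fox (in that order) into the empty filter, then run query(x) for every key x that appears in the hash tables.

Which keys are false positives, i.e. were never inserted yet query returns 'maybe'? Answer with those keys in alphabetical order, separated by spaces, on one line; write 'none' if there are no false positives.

Start: bits=0000000
After insert 'koi': sets bits 2 4 -> bits=0010100
After insert 'bat': sets bits 0 3 -> bits=1011100
After insert 'eel': sets bits 1 4 -> bits=1111100
After insert 'bee': sets bits 5 -> bits=1111110
After insert 'fox': sets bits 4 -> bits=1111110
Not inserted: emu — query each against bits=1111110:
query emu: checks bit1=1, bit2=1 (all 1) -> maybe => FALSE POSITIVE
False positives (alphabetical): emu

Answer: emu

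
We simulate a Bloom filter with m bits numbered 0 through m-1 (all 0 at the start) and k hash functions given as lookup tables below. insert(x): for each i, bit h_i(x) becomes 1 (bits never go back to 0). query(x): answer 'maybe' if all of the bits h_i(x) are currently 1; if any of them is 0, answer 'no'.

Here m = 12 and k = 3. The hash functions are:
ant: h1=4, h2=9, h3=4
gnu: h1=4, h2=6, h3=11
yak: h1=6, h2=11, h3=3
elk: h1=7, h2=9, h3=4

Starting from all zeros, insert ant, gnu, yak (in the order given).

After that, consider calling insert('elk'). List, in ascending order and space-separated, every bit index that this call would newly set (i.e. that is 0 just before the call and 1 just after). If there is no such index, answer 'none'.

Start: bits=000000000000
After insert 'ant': sets bits 4 9 -> bits=000010000100
After insert 'gnu': sets bits 4 6 11 -> bits=000010100101
After insert 'yak': sets bits 3 6 11 -> bits=000110100101
insert 'elk' would touch bits 4 7 9; currently bit4=1, bit7=0, bit9=1
Bits that are 0 among those (would change 0->1): 7

Answer: 7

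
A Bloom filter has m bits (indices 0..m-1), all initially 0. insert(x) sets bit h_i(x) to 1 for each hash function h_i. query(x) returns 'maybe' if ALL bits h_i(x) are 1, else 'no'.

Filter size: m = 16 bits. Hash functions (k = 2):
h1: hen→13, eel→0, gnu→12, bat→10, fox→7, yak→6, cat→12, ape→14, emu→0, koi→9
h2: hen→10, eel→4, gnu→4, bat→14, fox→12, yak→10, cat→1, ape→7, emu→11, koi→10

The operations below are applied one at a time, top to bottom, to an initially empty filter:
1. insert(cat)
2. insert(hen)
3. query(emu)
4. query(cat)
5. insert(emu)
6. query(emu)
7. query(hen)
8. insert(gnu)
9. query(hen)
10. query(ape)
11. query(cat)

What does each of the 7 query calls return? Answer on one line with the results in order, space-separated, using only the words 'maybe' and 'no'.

Start: bits=0000000000000000
Op 1: insert cat -> sets bits 1 12 -> bits=0100000000001000
Op 2: insert hen -> sets bits 10 13 -> bits=0100000000101100
Op 3: query emu -> checks bit0=0, bit11=0 (has a 0) -> no
Op 4: query cat -> checks bit1=1, bit12=1 (all 1) -> maybe
Op 5: insert emu -> sets bits 0 11 -> bits=1100000000111100
Op 6: query emu -> checks bit0=1, bit11=1 (all 1) -> maybe
Op 7: query hen -> checks bit10=1, bit13=1 (all 1) -> maybe
Op 8: insert gnu -> sets bits 4 12 -> bits=1100100000111100
Op 9: query hen -> checks bit10=1, bit13=1 (all 1) -> maybe
Op 10: query ape -> checks bit7=0, bit14=0 (has a 0) -> no
Op 11: query cat -> checks bit1=1, bit12=1 (all 1) -> maybe
Query results in order: no maybe maybe maybe maybe no maybe

Answer: no maybe maybe maybe maybe no maybe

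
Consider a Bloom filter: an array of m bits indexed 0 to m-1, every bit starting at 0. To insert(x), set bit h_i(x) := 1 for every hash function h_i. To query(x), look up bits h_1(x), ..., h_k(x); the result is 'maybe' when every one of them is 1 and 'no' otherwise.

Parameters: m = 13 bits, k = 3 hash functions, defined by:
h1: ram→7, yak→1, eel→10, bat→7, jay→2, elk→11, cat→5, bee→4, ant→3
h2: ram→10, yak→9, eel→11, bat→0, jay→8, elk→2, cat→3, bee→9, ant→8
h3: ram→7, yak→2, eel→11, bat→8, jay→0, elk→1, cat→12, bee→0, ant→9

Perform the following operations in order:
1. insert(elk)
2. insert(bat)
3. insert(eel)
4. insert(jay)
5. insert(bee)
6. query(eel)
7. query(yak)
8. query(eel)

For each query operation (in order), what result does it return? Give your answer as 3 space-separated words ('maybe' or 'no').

Answer: maybe maybe maybe

Derivation:
Start: bits=0000000000000
Op 1: insert elk -> sets bits 1 2 11 -> bits=0110000000010
Op 2: insert bat -> sets bits 0 7 8 -> bits=1110000110010
Op 3: insert eel -> sets bits 10 11 -> bits=1110000110110
Op 4: insert jay -> sets bits 0 2 8 -> bits=1110000110110
Op 5: insert bee -> sets bits 0 4 9 -> bits=1110100111110
Op 6: query eel -> checks bit10=1, bit11=1 (all 1) -> maybe
Op 7: query yak -> checks bit1=1, bit2=1, bit9=1 (all 1) -> maybe
Op 8: query eel -> checks bit10=1, bit11=1 (all 1) -> maybe
Query results in order: maybe maybe maybe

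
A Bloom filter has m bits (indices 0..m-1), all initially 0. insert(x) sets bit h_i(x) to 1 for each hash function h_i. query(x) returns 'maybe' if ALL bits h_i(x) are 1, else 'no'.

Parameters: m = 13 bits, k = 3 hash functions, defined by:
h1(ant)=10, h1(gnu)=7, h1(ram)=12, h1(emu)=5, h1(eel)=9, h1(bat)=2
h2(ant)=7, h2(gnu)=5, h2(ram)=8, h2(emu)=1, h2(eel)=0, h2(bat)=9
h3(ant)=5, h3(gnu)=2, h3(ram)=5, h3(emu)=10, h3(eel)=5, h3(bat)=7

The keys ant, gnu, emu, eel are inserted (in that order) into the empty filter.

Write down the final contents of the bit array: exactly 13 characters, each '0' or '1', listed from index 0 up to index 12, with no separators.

Start: bits=0000000000000
After insert 'ant': sets bits 5 7 10 -> bits=0000010100100
After insert 'gnu': sets bits 2 5 7 -> bits=0010010100100
After insert 'emu': sets bits 1 5 10 -> bits=0110010100100
After insert 'eel': sets bits 0 5 9 -> bits=1110010101100

Answer: 1110010101100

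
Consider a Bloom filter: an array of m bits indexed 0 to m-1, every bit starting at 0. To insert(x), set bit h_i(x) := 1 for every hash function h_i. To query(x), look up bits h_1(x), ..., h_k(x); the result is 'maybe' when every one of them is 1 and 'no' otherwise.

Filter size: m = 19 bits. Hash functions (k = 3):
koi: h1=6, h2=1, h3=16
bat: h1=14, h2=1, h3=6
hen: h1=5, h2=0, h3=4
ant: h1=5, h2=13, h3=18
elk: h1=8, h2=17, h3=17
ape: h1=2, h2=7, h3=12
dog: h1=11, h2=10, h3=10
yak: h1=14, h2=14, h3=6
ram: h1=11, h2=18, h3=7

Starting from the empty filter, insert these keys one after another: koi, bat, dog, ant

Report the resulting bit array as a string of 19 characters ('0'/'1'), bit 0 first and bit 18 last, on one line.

Start: bits=0000000000000000000
After insert 'koi': sets bits 1 6 16 -> bits=0100001000000000100
After insert 'bat': sets bits 1 6 14 -> bits=0100001000000010100
After insert 'dog': sets bits 10 11 -> bits=0100001000110010100
After insert 'ant': sets bits 5 13 18 -> bits=0100011000110110101

Answer: 0100011000110110101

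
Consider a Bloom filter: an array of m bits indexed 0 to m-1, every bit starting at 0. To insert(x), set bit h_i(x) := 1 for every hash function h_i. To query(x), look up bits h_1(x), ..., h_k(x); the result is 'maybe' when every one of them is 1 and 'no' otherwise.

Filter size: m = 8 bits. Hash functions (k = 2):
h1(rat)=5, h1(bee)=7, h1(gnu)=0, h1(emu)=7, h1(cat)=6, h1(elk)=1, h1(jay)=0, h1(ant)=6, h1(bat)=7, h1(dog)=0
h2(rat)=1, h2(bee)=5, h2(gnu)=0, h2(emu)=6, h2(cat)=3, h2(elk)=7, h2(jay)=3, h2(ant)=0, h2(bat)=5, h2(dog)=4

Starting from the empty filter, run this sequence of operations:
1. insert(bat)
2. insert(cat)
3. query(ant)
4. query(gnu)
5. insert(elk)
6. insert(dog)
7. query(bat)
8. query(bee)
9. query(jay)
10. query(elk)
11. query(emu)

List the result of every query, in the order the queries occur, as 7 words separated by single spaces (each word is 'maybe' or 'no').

Start: bits=00000000
Op 1: insert bat -> sets bits 5 7 -> bits=00000101
Op 2: insert cat -> sets bits 3 6 -> bits=00010111
Op 3: query ant -> checks bit0=0, bit6=1 (has a 0) -> no
Op 4: query gnu -> checks bit0=0 (has a 0) -> no
Op 5: insert elk -> sets bits 1 7 -> bits=01010111
Op 6: insert dog -> sets bits 0 4 -> bits=11011111
Op 7: query bat -> checks bit5=1, bit7=1 (all 1) -> maybe
Op 8: query bee -> checks bit5=1, bit7=1 (all 1) -> maybe
Op 9: query jay -> checks bit0=1, bit3=1 (all 1) -> maybe
Op 10: query elk -> checks bit1=1, bit7=1 (all 1) -> maybe
Op 11: query emu -> checks bit6=1, bit7=1 (all 1) -> maybe
Query results in order: no no maybe maybe maybe maybe maybe

Answer: no no maybe maybe maybe maybe maybe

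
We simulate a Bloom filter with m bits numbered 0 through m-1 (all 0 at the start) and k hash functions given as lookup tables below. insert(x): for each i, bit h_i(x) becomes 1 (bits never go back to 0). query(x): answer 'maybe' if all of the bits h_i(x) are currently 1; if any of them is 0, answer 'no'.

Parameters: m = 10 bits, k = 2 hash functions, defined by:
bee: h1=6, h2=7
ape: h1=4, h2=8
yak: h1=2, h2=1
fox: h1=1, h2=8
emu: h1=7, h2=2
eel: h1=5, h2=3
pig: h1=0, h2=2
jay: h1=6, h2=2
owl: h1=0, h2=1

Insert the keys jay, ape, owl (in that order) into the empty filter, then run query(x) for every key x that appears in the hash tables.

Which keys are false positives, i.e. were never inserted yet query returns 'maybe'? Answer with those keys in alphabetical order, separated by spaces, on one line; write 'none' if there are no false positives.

Answer: fox pig yak

Derivation:
Start: bits=0000000000
After insert 'jay': sets bits 2 6 -> bits=0010001000
After insert 'ape': sets bits 4 8 -> bits=0010101010
After insert 'owl': sets bits 0 1 -> bits=1110101010
Not inserted: bee eel emu fox pig yak — query each against bits=1110101010:
query bee: checks bit6=1, bit7=0 (has a 0) -> no => not a false positive
query eel: checks bit3=0, bit5=0 (has a 0) -> no => not a false positive
query emu: checks bit2=1, bit7=0 (has a 0) -> no => not a false positive
query fox: checks bit1=1, bit8=1 (all 1) -> maybe => FALSE POSITIVE
query pig: checks bit0=1, bit2=1 (all 1) -> maybe => FALSE POSITIVE
query yak: checks bit1=1, bit2=1 (all 1) -> maybe => FALSE POSITIVE
False positives (alphabetical): fox pig yak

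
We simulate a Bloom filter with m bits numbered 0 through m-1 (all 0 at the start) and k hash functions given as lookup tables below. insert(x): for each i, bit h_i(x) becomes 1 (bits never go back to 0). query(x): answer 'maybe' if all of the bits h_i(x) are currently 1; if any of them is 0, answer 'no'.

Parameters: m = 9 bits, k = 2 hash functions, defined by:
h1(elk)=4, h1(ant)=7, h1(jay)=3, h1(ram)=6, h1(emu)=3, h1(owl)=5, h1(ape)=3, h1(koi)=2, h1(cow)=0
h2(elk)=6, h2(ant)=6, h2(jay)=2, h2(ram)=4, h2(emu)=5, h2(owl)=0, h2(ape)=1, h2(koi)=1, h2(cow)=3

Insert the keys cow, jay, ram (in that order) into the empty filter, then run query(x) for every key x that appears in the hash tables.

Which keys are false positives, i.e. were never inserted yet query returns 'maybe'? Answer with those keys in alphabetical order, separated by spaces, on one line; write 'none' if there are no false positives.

Start: bits=000000000
After insert 'cow': sets bits 0 3 -> bits=100100000
After insert 'jay': sets bits 2 3 -> bits=101100000
After insert 'ram': sets bits 4 6 -> bits=101110100
Not inserted: ant ape elk emu koi owl — query each against bits=101110100:
query ant: checks bit6=1, bit7=0 (has a 0) -> no => not a false positive
query ape: checks bit1=0, bit3=1 (has a 0) -> no => not a false positive
query elk: checks bit4=1, bit6=1 (all 1) -> maybe => FALSE POSITIVE
query emu: checks bit3=1, bit5=0 (has a 0) -> no => not a false positive
query koi: checks bit1=0, bit2=1 (has a 0) -> no => not a false positive
query owl: checks bit0=1, bit5=0 (has a 0) -> no => not a false positive
False positives (alphabetical): elk

Answer: elk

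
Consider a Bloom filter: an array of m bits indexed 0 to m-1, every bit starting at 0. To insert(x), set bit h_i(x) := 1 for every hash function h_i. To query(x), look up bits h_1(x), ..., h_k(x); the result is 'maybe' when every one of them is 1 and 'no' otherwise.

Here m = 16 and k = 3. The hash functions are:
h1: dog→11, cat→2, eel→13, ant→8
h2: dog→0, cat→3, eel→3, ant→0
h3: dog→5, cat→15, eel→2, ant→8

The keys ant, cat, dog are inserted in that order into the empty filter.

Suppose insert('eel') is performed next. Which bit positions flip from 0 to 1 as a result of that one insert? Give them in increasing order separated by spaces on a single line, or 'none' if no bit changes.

Start: bits=0000000000000000
After insert 'ant': sets bits 0 8 -> bits=1000000010000000
After insert 'cat': sets bits 2 3 15 -> bits=1011000010000001
After insert 'dog': sets bits 0 5 11 -> bits=1011010010010001
insert 'eel' would touch bits 2 3 13; currently bit2=1, bit3=1, bit13=0
Bits that are 0 among those (would change 0->1): 13

Answer: 13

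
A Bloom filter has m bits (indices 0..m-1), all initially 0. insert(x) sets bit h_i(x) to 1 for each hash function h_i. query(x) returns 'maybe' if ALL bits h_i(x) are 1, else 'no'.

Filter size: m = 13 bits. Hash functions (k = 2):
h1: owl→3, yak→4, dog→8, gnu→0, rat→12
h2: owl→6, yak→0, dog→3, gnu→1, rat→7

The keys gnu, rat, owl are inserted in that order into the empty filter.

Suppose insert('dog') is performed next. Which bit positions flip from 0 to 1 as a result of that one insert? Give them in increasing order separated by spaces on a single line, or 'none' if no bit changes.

Answer: 8

Derivation:
Start: bits=0000000000000
After insert 'gnu': sets bits 0 1 -> bits=1100000000000
After insert 'rat': sets bits 7 12 -> bits=1100000100001
After insert 'owl': sets bits 3 6 -> bits=1101001100001
insert 'dog' would touch bits 3 8; currently bit3=1, bit8=0
Bits that are 0 among those (would change 0->1): 8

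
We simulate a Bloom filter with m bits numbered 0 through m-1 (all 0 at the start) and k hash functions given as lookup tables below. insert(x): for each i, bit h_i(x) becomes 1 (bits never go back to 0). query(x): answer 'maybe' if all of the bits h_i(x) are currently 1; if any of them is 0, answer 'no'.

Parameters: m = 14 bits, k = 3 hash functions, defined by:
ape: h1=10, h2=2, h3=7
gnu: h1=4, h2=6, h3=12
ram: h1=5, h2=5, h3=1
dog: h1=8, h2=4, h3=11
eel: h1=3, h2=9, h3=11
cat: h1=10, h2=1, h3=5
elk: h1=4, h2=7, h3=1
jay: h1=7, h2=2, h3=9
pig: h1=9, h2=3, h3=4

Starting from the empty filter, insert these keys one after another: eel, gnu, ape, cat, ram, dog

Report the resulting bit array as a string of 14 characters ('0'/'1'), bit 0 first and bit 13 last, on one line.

Start: bits=00000000000000
After insert 'eel': sets bits 3 9 11 -> bits=00010000010100
After insert 'gnu': sets bits 4 6 12 -> bits=00011010010110
After insert 'ape': sets bits 2 7 10 -> bits=00111011011110
After insert 'cat': sets bits 1 5 10 -> bits=01111111011110
After insert 'ram': sets bits 1 5 -> bits=01111111011110
After insert 'dog': sets bits 4 8 11 -> bits=01111111111110

Answer: 01111111111110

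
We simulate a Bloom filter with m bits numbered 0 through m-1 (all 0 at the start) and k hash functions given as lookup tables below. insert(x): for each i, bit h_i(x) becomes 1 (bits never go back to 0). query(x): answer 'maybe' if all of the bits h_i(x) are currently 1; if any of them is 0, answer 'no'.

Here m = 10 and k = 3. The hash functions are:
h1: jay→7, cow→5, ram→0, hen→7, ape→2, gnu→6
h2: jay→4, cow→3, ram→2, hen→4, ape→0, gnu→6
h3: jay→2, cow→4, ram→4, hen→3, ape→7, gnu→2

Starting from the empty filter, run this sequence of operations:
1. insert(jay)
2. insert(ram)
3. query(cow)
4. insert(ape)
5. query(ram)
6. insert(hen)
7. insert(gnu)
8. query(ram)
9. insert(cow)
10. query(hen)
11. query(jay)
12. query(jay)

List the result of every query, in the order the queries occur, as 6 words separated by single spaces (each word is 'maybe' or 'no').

Start: bits=0000000000
Op 1: insert jay -> sets bits 2 4 7 -> bits=0010100100
Op 2: insert ram -> sets bits 0 2 4 -> bits=1010100100
Op 3: query cow -> checks bit3=0, bit4=1, bit5=0 (has a 0) -> no
Op 4: insert ape -> sets bits 0 2 7 -> bits=1010100100
Op 5: query ram -> checks bit0=1, bit2=1, bit4=1 (all 1) -> maybe
Op 6: insert hen -> sets bits 3 4 7 -> bits=1011100100
Op 7: insert gnu -> sets bits 2 6 -> bits=1011101100
Op 8: query ram -> checks bit0=1, bit2=1, bit4=1 (all 1) -> maybe
Op 9: insert cow -> sets bits 3 4 5 -> bits=1011111100
Op 10: query hen -> checks bit3=1, bit4=1, bit7=1 (all 1) -> maybe
Op 11: query jay -> checks bit2=1, bit4=1, bit7=1 (all 1) -> maybe
Op 12: query jay -> checks bit2=1, bit4=1, bit7=1 (all 1) -> maybe
Query results in order: no maybe maybe maybe maybe maybe

Answer: no maybe maybe maybe maybe maybe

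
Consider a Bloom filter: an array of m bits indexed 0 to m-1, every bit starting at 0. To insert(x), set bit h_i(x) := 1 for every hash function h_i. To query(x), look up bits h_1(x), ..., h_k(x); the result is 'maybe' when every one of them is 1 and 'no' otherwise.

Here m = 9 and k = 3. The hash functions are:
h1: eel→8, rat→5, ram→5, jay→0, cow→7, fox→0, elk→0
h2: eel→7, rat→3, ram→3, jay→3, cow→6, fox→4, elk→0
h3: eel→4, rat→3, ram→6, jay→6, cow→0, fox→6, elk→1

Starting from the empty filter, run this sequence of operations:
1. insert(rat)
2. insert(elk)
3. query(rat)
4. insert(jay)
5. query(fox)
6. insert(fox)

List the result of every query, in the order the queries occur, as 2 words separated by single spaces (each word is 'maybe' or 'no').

Answer: maybe no

Derivation:
Start: bits=000000000
Op 1: insert rat -> sets bits 3 5 -> bits=000101000
Op 2: insert elk -> sets bits 0 1 -> bits=110101000
Op 3: query rat -> checks bit3=1, bit5=1 (all 1) -> maybe
Op 4: insert jay -> sets bits 0 3 6 -> bits=110101100
Op 5: query fox -> checks bit0=1, bit4=0, bit6=1 (has a 0) -> no
Op 6: insert fox -> sets bits 0 4 6 -> bits=110111100
Query results in order: maybe no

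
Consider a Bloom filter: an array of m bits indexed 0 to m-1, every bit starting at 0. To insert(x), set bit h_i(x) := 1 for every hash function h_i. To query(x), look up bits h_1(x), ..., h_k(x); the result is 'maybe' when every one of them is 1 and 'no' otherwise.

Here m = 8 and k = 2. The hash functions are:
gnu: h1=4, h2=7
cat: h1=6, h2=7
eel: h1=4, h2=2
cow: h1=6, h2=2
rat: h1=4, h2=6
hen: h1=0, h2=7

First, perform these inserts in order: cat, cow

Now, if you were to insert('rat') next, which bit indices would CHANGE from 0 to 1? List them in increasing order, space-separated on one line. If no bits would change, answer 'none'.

Answer: 4

Derivation:
Start: bits=00000000
After insert 'cat': sets bits 6 7 -> bits=00000011
After insert 'cow': sets bits 2 6 -> bits=00100011
insert 'rat' would touch bits 4 6; currently bit4=0, bit6=1
Bits that are 0 among those (would change 0->1): 4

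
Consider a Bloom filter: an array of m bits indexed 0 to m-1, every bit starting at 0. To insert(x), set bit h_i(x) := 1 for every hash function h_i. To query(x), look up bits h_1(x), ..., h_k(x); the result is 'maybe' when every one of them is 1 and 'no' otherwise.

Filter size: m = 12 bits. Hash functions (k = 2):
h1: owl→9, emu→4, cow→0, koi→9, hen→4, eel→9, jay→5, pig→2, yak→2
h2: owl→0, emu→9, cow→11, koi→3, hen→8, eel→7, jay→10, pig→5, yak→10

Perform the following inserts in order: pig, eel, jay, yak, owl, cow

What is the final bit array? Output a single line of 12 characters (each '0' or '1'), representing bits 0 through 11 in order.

Answer: 101001010111

Derivation:
Start: bits=000000000000
After insert 'pig': sets bits 2 5 -> bits=001001000000
After insert 'eel': sets bits 7 9 -> bits=001001010100
After insert 'jay': sets bits 5 10 -> bits=001001010110
After insert 'yak': sets bits 2 10 -> bits=001001010110
After insert 'owl': sets bits 0 9 -> bits=101001010110
After insert 'cow': sets bits 0 11 -> bits=101001010111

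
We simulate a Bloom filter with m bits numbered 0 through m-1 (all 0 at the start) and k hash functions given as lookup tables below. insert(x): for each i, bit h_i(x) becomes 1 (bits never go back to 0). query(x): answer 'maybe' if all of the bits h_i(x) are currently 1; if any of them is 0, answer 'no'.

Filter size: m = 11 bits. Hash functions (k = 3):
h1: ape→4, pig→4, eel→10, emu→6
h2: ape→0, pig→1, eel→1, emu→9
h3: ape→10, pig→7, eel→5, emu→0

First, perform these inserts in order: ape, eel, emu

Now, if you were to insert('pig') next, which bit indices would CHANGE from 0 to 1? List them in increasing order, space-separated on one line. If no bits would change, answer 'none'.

Start: bits=00000000000
After insert 'ape': sets bits 0 4 10 -> bits=10001000001
After insert 'eel': sets bits 1 5 10 -> bits=11001100001
After insert 'emu': sets bits 0 6 9 -> bits=11001110011
insert 'pig' would touch bits 1 4 7; currently bit1=1, bit4=1, bit7=0
Bits that are 0 among those (would change 0->1): 7

Answer: 7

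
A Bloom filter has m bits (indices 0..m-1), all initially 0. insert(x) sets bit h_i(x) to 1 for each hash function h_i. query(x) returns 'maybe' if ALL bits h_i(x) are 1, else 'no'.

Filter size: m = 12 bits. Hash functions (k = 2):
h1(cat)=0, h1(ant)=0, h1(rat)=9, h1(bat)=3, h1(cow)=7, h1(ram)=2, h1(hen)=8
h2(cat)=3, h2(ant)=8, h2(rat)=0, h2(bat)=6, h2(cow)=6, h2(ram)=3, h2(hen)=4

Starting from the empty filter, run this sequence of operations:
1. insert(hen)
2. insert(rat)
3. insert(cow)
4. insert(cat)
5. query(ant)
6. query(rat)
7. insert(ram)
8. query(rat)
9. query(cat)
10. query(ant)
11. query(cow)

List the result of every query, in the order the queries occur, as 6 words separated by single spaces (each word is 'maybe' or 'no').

Start: bits=000000000000
Op 1: insert hen -> sets bits 4 8 -> bits=000010001000
Op 2: insert rat -> sets bits 0 9 -> bits=100010001100
Op 3: insert cow -> sets bits 6 7 -> bits=100010111100
Op 4: insert cat -> sets bits 0 3 -> bits=100110111100
Op 5: query ant -> checks bit0=1, bit8=1 (all 1) -> maybe
Op 6: query rat -> checks bit0=1, bit9=1 (all 1) -> maybe
Op 7: insert ram -> sets bits 2 3 -> bits=101110111100
Op 8: query rat -> checks bit0=1, bit9=1 (all 1) -> maybe
Op 9: query cat -> checks bit0=1, bit3=1 (all 1) -> maybe
Op 10: query ant -> checks bit0=1, bit8=1 (all 1) -> maybe
Op 11: query cow -> checks bit6=1, bit7=1 (all 1) -> maybe
Query results in order: maybe maybe maybe maybe maybe maybe

Answer: maybe maybe maybe maybe maybe maybe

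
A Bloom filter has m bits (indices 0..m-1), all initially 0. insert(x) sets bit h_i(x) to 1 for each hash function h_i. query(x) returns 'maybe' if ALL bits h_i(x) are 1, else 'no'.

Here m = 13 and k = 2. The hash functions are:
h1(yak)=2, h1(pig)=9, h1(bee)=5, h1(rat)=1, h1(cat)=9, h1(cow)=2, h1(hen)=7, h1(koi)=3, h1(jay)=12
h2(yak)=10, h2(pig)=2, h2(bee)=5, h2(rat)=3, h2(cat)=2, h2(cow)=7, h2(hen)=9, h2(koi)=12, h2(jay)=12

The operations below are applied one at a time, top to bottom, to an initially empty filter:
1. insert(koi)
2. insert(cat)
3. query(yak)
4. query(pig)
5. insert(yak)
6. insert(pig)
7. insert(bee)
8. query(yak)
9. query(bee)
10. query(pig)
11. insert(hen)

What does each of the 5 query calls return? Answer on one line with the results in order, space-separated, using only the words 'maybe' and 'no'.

Start: bits=0000000000000
Op 1: insert koi -> sets bits 3 12 -> bits=0001000000001
Op 2: insert cat -> sets bits 2 9 -> bits=0011000001001
Op 3: query yak -> checks bit2=1, bit10=0 (has a 0) -> no
Op 4: query pig -> checks bit2=1, bit9=1 (all 1) -> maybe
Op 5: insert yak -> sets bits 2 10 -> bits=0011000001101
Op 6: insert pig -> sets bits 2 9 -> bits=0011000001101
Op 7: insert bee -> sets bits 5 -> bits=0011010001101
Op 8: query yak -> checks bit2=1, bit10=1 (all 1) -> maybe
Op 9: query bee -> checks bit5=1 (all 1) -> maybe
Op 10: query pig -> checks bit2=1, bit9=1 (all 1) -> maybe
Op 11: insert hen -> sets bits 7 9 -> bits=0011010101101
Query results in order: no maybe maybe maybe maybe

Answer: no maybe maybe maybe maybe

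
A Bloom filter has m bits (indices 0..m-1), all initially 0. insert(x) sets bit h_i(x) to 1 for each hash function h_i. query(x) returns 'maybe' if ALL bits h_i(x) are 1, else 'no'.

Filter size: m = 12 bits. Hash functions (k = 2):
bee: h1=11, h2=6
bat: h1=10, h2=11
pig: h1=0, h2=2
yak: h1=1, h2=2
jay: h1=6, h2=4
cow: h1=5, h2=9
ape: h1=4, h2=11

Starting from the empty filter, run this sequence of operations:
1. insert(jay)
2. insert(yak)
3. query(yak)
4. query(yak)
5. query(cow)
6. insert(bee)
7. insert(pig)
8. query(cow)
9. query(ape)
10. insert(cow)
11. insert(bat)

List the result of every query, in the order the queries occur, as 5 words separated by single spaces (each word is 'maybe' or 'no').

Start: bits=000000000000
Op 1: insert jay -> sets bits 4 6 -> bits=000010100000
Op 2: insert yak -> sets bits 1 2 -> bits=011010100000
Op 3: query yak -> checks bit1=1, bit2=1 (all 1) -> maybe
Op 4: query yak -> checks bit1=1, bit2=1 (all 1) -> maybe
Op 5: query cow -> checks bit5=0, bit9=0 (has a 0) -> no
Op 6: insert bee -> sets bits 6 11 -> bits=011010100001
Op 7: insert pig -> sets bits 0 2 -> bits=111010100001
Op 8: query cow -> checks bit5=0, bit9=0 (has a 0) -> no
Op 9: query ape -> checks bit4=1, bit11=1 (all 1) -> maybe
Op 10: insert cow -> sets bits 5 9 -> bits=111011100101
Op 11: insert bat -> sets bits 10 11 -> bits=111011100111
Query results in order: maybe maybe no no maybe

Answer: maybe maybe no no maybe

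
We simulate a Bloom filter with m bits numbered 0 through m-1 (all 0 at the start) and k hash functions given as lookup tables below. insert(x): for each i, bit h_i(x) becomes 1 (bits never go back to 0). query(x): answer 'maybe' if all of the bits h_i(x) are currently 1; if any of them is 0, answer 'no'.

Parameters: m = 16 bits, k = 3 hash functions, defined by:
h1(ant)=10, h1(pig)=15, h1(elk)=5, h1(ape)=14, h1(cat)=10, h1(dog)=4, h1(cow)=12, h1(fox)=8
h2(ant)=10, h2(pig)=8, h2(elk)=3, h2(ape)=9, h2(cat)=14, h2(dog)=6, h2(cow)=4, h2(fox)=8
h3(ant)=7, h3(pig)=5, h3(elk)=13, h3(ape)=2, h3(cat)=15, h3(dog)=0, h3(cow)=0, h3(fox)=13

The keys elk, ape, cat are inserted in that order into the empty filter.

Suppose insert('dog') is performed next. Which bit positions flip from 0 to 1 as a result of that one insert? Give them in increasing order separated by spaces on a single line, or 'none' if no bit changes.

Start: bits=0000000000000000
After insert 'elk': sets bits 3 5 13 -> bits=0001010000000100
After insert 'ape': sets bits 2 9 14 -> bits=0011010001000110
After insert 'cat': sets bits 10 14 15 -> bits=0011010001100111
insert 'dog' would touch bits 0 4 6; currently bit0=0, bit4=0, bit6=0
Bits that are 0 among those (would change 0->1): 0 4 6

Answer: 0 4 6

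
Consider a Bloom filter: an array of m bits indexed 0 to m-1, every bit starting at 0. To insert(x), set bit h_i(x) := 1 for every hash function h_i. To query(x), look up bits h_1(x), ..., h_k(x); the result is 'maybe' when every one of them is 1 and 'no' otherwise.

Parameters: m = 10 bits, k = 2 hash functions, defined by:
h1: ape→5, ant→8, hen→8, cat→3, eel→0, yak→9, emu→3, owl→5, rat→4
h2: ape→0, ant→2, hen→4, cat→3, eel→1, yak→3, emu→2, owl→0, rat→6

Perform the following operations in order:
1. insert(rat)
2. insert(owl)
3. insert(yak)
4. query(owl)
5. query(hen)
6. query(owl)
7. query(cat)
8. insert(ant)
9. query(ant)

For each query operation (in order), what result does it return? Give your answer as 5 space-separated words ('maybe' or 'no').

Start: bits=0000000000
Op 1: insert rat -> sets bits 4 6 -> bits=0000101000
Op 2: insert owl -> sets bits 0 5 -> bits=1000111000
Op 3: insert yak -> sets bits 3 9 -> bits=1001111001
Op 4: query owl -> checks bit0=1, bit5=1 (all 1) -> maybe
Op 5: query hen -> checks bit4=1, bit8=0 (has a 0) -> no
Op 6: query owl -> checks bit0=1, bit5=1 (all 1) -> maybe
Op 7: query cat -> checks bit3=1 (all 1) -> maybe
Op 8: insert ant -> sets bits 2 8 -> bits=1011111011
Op 9: query ant -> checks bit2=1, bit8=1 (all 1) -> maybe
Query results in order: maybe no maybe maybe maybe

Answer: maybe no maybe maybe maybe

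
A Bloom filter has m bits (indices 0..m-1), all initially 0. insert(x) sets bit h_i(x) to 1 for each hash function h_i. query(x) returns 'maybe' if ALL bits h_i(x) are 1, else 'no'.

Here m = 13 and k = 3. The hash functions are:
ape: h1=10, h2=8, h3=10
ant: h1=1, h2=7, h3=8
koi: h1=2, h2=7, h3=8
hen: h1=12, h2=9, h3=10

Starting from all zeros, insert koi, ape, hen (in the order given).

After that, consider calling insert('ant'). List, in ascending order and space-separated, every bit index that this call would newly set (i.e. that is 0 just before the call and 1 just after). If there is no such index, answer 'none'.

Answer: 1

Derivation:
Start: bits=0000000000000
After insert 'koi': sets bits 2 7 8 -> bits=0010000110000
After insert 'ape': sets bits 8 10 -> bits=0010000110100
After insert 'hen': sets bits 9 10 12 -> bits=0010000111101
insert 'ant' would touch bits 1 7 8; currently bit1=0, bit7=1, bit8=1
Bits that are 0 among those (would change 0->1): 1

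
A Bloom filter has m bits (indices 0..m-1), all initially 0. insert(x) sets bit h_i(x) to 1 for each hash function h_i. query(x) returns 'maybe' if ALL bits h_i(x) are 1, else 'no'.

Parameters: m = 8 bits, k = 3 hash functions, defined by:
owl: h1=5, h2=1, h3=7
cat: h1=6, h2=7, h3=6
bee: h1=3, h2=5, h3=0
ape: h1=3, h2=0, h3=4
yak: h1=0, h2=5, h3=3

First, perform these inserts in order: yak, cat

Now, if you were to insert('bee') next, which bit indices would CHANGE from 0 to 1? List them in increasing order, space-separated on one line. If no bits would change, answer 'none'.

Answer: none

Derivation:
Start: bits=00000000
After insert 'yak': sets bits 0 3 5 -> bits=10010100
After insert 'cat': sets bits 6 7 -> bits=10010111
insert 'bee' would touch bits 0 3 5; currently bit0=1, bit3=1, bit5=1
Bits that are 0 among those (would change 0->1): none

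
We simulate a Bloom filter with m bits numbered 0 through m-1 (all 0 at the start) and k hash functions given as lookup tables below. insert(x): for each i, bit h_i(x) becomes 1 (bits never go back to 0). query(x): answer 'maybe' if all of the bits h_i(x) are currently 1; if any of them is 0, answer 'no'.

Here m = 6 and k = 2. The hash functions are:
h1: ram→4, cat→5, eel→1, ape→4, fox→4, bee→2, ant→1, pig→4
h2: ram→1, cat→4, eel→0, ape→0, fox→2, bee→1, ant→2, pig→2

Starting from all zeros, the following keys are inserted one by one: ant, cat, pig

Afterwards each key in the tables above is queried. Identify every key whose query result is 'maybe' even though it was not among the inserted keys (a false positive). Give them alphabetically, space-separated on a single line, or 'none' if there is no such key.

Answer: bee fox ram

Derivation:
Start: bits=000000
After insert 'ant': sets bits 1 2 -> bits=011000
After insert 'cat': sets bits 4 5 -> bits=011011
After insert 'pig': sets bits 2 4 -> bits=011011
Not inserted: ape bee eel fox ram — query each against bits=011011:
query ape: checks bit0=0, bit4=1 (has a 0) -> no => not a false positive
query bee: checks bit1=1, bit2=1 (all 1) -> maybe => FALSE POSITIVE
query eel: checks bit0=0, bit1=1 (has a 0) -> no => not a false positive
query fox: checks bit2=1, bit4=1 (all 1) -> maybe => FALSE POSITIVE
query ram: checks bit1=1, bit4=1 (all 1) -> maybe => FALSE POSITIVE
False positives (alphabetical): bee fox ram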